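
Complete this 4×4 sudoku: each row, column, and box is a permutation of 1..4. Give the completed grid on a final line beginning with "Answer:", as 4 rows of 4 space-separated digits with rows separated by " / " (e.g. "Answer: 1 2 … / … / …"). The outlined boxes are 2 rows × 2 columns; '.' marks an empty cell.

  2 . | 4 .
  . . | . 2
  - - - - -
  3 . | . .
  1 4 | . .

Step 1. [r4c4∈{3}] r4c4 has the single candidate 3. So r4c4=3.
Step 2. [r1c4∈{1}] r1c4 is down to just 1. So r1c4=1.
Step 3. [r3c2∈{2}] r3c2's peers cover all but 2 ⇒ r3c2=2.
Step 4. [r1c2∈{3}] r1c2 has the single candidate 3 ⇒ r1c2=3.
Step 5. [r3c3∈{1}] only 1 remains possible at r3c3 ⇒ r3c3=1.
Step 6. [r4c3∈{2}] r4c3 is down to just 2, so r4c3=2.
Step 7. [r3c4∈{4}] r3c4 has the single candidate 4. So r3c4=4.
Step 8. [r2c2∈{1}] r2c2 is down to just 1. So r2c2=1.
Step 9. [r2c3∈{3}] only 3 remains possible at r2c3 ⇒ r2c3=3.
Step 10. [r2c1∈{4}] r2c1 has the single candidate 4. So r2c1=4.

Answer: 2 3 4 1 / 4 1 3 2 / 3 2 1 4 / 1 4 2 3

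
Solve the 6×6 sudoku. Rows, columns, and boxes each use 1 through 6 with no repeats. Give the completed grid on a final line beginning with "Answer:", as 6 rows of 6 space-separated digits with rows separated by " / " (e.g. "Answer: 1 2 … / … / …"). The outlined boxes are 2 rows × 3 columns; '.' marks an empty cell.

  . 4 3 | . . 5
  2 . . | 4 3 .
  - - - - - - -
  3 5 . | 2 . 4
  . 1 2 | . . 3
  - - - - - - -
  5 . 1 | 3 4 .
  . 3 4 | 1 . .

Step 1. [r6c1∈{6}] r6c1 has the single candidate 6, so r6c1=6.
Step 2. [r1c4∈{6}] only 6 remains possible at r1c4 ⇒ r1c4=6.
Step 3. [r6c6∈{2}] r6c6's peers cover all but 2. So r6c6=2.
Step 4. [r4c5∈{5,6}] r4c5 is the only open cell in row 4 admitting 6. So r4c5=6.
Step 5. [r2c6∈{1}] r2c6's peers cover all but 1 ⇒ r2c6=1.
Step 6. [r3c3∈{6}] r3c3's peers cover all but 6 ⇒ r3c3=6.
Step 7. [r1c5∈{2}] only 2 remains possible at r1c5, so r1c5=2.
Step 8. [r5c6∈{6}] only 6 remains possible at r5c6. So r5c6=6.
Step 9. [r2c3∈{5}] nothing but 5 survives at r2c3 ⇒ r2c3=5.
Step 10. [r5c2∈{2}] r5c2 is down to just 2, so r5c2=2.
Step 11. [r4c1∈{4}] r4c1 has the single candidate 4, so r4c1=4.
Step 12. [r4c4∈{5}] r4c4 has the single candidate 5, so r4c4=5.
Step 13. [r1c1∈{1}] nothing but 1 survives at r1c1, so r1c1=1.
Step 14. [r3c5∈{1}] only 1 remains possible at r3c5, so r3c5=1.
Step 15. [r6c5∈{5}] nothing but 5 survives at r6c5, so r6c5=5.
Step 16. [r2c2∈{6}] r2c2 has the single candidate 6. So r2c2=6.

Answer: 1 4 3 6 2 5 / 2 6 5 4 3 1 / 3 5 6 2 1 4 / 4 1 2 5 6 3 / 5 2 1 3 4 6 / 6 3 4 1 5 2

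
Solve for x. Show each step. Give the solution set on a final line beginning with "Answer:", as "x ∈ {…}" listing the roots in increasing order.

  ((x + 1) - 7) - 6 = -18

Step 1. [((x + 1) - 7) - 6 = -18] the outer -6 inverts by adding 6. So sub: (x + 1) - 7 = -12.
Step 2. [(x + 1) - 7 = -12] add 7: x sits inside (… - 7), so sub: x + 1 = -5.
Step 3. [x + 1 = -5] the outer +1 inverts by subtracting 1. So sub: x = -6.

Answer: x ∈ {-6}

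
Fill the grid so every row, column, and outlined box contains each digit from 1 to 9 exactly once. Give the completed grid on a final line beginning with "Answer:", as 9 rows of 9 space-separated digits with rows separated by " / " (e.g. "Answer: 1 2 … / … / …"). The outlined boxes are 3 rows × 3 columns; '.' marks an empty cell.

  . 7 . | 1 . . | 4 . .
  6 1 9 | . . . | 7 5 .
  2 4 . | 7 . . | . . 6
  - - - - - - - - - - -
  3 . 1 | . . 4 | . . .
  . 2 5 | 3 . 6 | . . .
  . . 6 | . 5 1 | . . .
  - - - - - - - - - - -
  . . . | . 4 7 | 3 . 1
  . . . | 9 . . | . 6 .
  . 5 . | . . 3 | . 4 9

Step 1. [r8c9∈{2,5,7,8}] in box 9, 7 fits only at r8c9 ⇒ r8c9=7.
Step 2. [r1c5∈{2,3,6,8,9}] across row 1, 6 lands solely at r1c5, so r1c5=6.
Step 3. [r3c6∈{5,8,9}] across row 3, 5 lands solely at r3c6. So r3c6=5.
Step 4. [r4c7∈{2,5,6,8,9}] r4c7 is the only open cell in row 4 admitting 6, so r4c7=6.
Step 5. [r8c3∈{2,3,4,8}] in col 3, 4 fits only at r8c3. So r8c3=4.
Step 6. [r1c6∈{2,8,9}] across col 6, 9 lands solely at r1c6, so r1c6=9.
Step 7. [r9c4∈{2,6,8}] r9c4 is the only open cell in row 9 admitting 6 ⇒ r9c4=6.
Step 8. [r9c3∈{2,7,8}] col 3 places 7 nowhere but r9c3. So r9c3=7.
Step 9. [r7c3∈{2,8}] 2 has one home in col 3: r7c3, so r7c3=2.
Step 10. [r7c8∈{8}] nothing but 8 survives at r7c8. So r7c8=8.
Step 11. [r7c1∈{9}] r7c1 has the single candidate 9. So r7c1=9.
Step 12. [r9c7∈{2}] r9c7 has the single candidate 2. So r9c7=2.
Step 13. [r2c4∈{2,4,8}] across row 2, 4 lands solely at r2c4. So r2c4=4.
Step 14. [r4c9∈{2,5,8}] 5 has one home in row 4: r4c9 ⇒ r4c9=5.
Step 15. [r4c5∈{2,7,8,9}] the pair r4c4,r6c4 in box 5 locks {2,8} between them. So r4c5≠8.
Step 16. [r2c9∈{2,3,8}] the only places for 2 in box 2 are along row 2 ⇒ r2c9≠2.
Step 17. [r1c1∈{5,8}] row 1 places 5 nowhere but r1c1. So r1c1=5.
Step 18. [r5c5∈{7,8,9}] the pair r4c4,r6c4 in box 5 locks {2,8} between them ⇒ r5c5≠8.
Step 19. [r6c1∈{4,7,8}] the pair r6c2,r6c7 in row 6 locks {8,9} between them. So r6c1≠8.
Step 20. [r6c8∈{2,3,7,9}] row 6 has a naked triple {2,8,9} across r6c2, r6c4, r6c7, so r6c8≠2.
Step 21. [r4c5∈{2,7,9}] the pair r4c4,r6c4 in box 5 locks {2,8} between them. So r4c5≠2.
Step 22. [r6c8∈{3,7,9}] row 6 has a naked pair {8,9} at r6c2 and r6c7 ⇒ r6c8≠9.
Step 23. [r3c7∈{1,8,9}] the pair r3c3,r3c5 in row 3 locks {3,8} between them. So r3c7≠8.
Step 24. [r8c2∈{3,8}] col 2 has a naked pair {8,9} at r4c2 and r6c2. So r8c2≠8.
Step 25. [r3c8∈{1,3,9}] row 3 has a naked pair {3,8} at r3c3 and r3c5 ⇒ r3c8≠3.
Step 26. [r6c9∈{2,3,4,8}] r6c2, r6c4, r6c7 in row 6 together hold only {2,8,9}; those three values are spoken for. So r6c9≠2.
Step 27. [r4c8∈{2,7,9}] in box 6, 2 fits only at r4c8 ⇒ r4c8=2.
Step 28. [r1c8∈{3}] only 3 remains possible at r1c8, so r1c8=3.
Step 29. [r2c9∈{8}] only 8 remains possible at r2c9, so r2c9=8.
Step 30. [r3c5∈{3,8}] in box 2, 8 fits only at r3c5. So r3c5=8.
Step 31. [r9c1∈{1,8}] across row 9, 8 lands solely at r9c1 ⇒ r9c1=8.
Step 32. [r5c7∈{1,8,9}] row 5 places 8 nowhere but r5c7 ⇒ r5c7=8.
Step 33. [r6c7∈{9}] r6c7 is down to just 9, so r6c7=9.
Step 34. [r5c9∈{4}] r5c9 has the single candidate 4. So r5c9=4.
Step 35. [r5c1∈{7}] nothing but 7 survives at r5c1 ⇒ r5c1=7.
Step 36. [r4c2∈{8,9}] col 2 places 9 nowhere but r4c2, so r4c2=9.
Step 37. [r2c6∈{2}] nothing but 2 survives at r2c6. So r2c6=2.
Step 38. [r3c7∈{1}] nothing but 1 survives at r3c7. So r3c7=1.
Step 39. [r6c2∈{8}] r6c2 has the single candidate 8, so r6c2=8.
Step 40. [r9c5∈{1}] nothing but 1 survives at r9c5. So r9c5=1.
Step 41. [r6c9∈{3}] r6c9 is down to just 3, so r6c9=3.
Step 42. [r4c4∈{8}] r4c4 has the single candidate 8, so r4c4=8.
Step 43. [r3c8∈{9}] r3c8 has the single candidate 9. So r3c8=9.
Step 44. [r6c1∈{4}] r6c1's peers cover all but 4, so r6c1=4.
Step 45. [r8c1∈{1}] nothing but 1 survives at r8c1, so r8c1=1.
Step 46. [r6c4∈{2}] nothing but 2 survives at r6c4 ⇒ r6c4=2.
Step 47. [r2c5∈{3}] nothing but 3 survives at r2c5, so r2c5=3.
Step 48. [r1c3∈{8}] r1c3 has the single candidate 8 ⇒ r1c3=8.
Step 49. [r7c4∈{5}] r7c4's peers cover all but 5. So r7c4=5.
Step 50. [r7c2∈{6}] only 6 remains possible at r7c2, so r7c2=6.
Step 51. [r8c6∈{8}] r8c6 has the single candidate 8. So r8c6=8.
Step 52. [r3c3∈{3}] nothing but 3 survives at r3c3, so r3c3=3.
Step 53. [r5c8∈{1}] only 1 remains possible at r5c8, so r5c8=1.
Step 54. [r8c7∈{5}] r8c7's peers cover all but 5. So r8c7=5.
Step 55. [r1c9∈{2}] r1c9 is down to just 2 ⇒ r1c9=2.
Step 56. [r8c5∈{2}] nothing but 2 survives at r8c5. So r8c5=2.
Step 57. [r6c8∈{7}] r6c8 has the single candidate 7. So r6c8=7.
Step 58. [r8c2∈{3}] r8c2's peers cover all but 3 ⇒ r8c2=3.
Step 59. [r5c5∈{9}] only 9 remains possible at r5c5. So r5c5=9.
Step 60. [r4c5∈{7}] r4c5 is down to just 7 ⇒ r4c5=7.

Answer: 5 7 8 1 6 9 4 3 2 / 6 1 9 4 3 2 7 5 8 / 2 4 3 7 8 5 1 9 6 / 3 9 1 8 7 4 6 2 5 / 7 2 5 3 9 6 8 1 4 / 4 8 6 2 5 1 9 7 3 / 9 6 2 5 4 7 3 8 1 / 1 3 4 9 2 8 5 6 7 / 8 5 7 6 1 3 2 4 9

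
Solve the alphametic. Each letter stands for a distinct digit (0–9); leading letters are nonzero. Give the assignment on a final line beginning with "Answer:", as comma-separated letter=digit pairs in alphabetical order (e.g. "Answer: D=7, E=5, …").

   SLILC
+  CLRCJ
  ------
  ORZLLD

Step 1. [col 1: C + J ≡ D (mod 10)] C=9 is one option consistent with column 1 (C + J ≡ D (mod 10), carry-in 0) — take it. So C=9.
Step 2. [col 1: C + J ≡ D (mod 10)] no forcing yet in column 1 (carry-in 0); D=6 is free and consistent — try it. So D=6.
Step 3. [O] the sum has 6 digits but both addends have 5; that extra leading digit O is the final carry, namely 1 ⇒ O=1.
Step 4. [col 1: C + J ≡ D (mod 10)] from column 1 (C=9, D=6, carry-in 0, digits 1,6,9 already taken and all letters distinct): J must equal 7, so J=7.
Step 5. [col 2: L + C ≡ L (mod 10)] column 2 (L + C ≡ L (mod 10), carry-in 1) doesn't pin L yet; pick L=2 and continue, so L=2.
Step 6. [col 3: I + R ≡ L (mod 10)] no forcing yet in column 3 (carry-in 1); I=8 is free and consistent — try it. So I=8.
Step 7. [col 3: I + R ≡ L (mod 10)] column 3: given I=8, L=2, carry-in 1, and digits 1,2,6,7,8,9 already taken and all letters distinct, I+R≡L (mod 10) forces R=3 ⇒ R=3.
Step 8. [col 4: L + L ≡ Z (mod 10)] column 4: given L=2, carry-in 1, and digits 1,2,3,6,7,8,9 already taken and all letters distinct, L+L≡Z (mod 10) forces Z=5 ⇒ Z=5.
Step 9. [col 5: S + C ≡ R (mod 10)] in column 5 we have S+C≡R with carry-in 0; given C=9, R=3 and digits 1,2,3,5,6,7,8,9 already taken and all letters distinct, that pins S to 4 ⇒ S=4.

Answer: C=9, D=6, I=8, J=7, L=2, O=1, R=3, S=4, Z=5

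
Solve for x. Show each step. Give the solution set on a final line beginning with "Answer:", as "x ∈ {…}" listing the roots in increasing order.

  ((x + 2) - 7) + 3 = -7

Step 1. [((x + 2) - 7) + 3 = -7] +3 is outermost — subtract 3 both sides ⇒ sub: (x + 2) - 7 = -10.
Step 2. [(x + 2) - 7 = -10] peel the -7: add 7 from each side ⇒ sub: x + 2 = -3.
Step 3. [x + 2 = -3] 2 comes off first (subtract 2) ⇒ sub: x = -5.

Answer: x ∈ {-5}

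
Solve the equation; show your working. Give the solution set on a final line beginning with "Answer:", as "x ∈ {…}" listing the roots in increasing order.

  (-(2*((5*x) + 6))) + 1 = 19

Step 1. [(-(2*((5*x) + 6))) + 1 = 19] subtract 1: x sits inside (… + 1) ⇒ sub: -(2*((5*x) + 6)) = 18.
Step 2. [-(2*((5*x) + 6)) = 18] leading − — multiply by −1. So neg: 2*((5*x) + 6) = -18.
Step 3. [2*((5*x) + 6) = -18] leading coefficient 2: divide by 2 ⇒ div: (5*x) + 6 = -9.
Step 4. [(5*x) + 6 = -9] peel the +6: subtract 6 from each side, so sub: 5*x = -15.
Step 5. [5*x = -15] 5·(inner) — divide through by 5 ⇒ div: x = -3.

Answer: x ∈ {-3}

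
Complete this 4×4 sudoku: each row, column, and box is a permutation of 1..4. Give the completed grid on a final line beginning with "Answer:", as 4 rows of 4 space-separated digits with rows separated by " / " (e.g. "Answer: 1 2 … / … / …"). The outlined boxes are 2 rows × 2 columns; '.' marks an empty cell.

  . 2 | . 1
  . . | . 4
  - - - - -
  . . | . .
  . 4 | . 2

Step 1. [r1c3∈{3}] r1c3's peers cover all but 3, so r1c3=3.
Step 2. [r4c1∈{1,3}] in row 4, 3 fits only at r4c1, so r4c1=3.
Step 3. [r3c2∈{1}] r3c2 has the single candidate 1 ⇒ r3c2=1.
Step 4. [r1c1∈{4}] nothing but 4 survives at r1c1 ⇒ r1c1=4.
Step 5. [r3c4∈{3}] only 3 remains possible at r3c4 ⇒ r3c4=3.
Step 6. [r3c1∈{2}] r3c1 has the single candidate 2, so r3c1=2.
Step 7. [r3c3∈{4}] r3c3's peers cover all but 4, so r3c3=4.
Step 8. [r2c2∈{3}] only 3 remains possible at r2c2, so r2c2=3.
Step 9. [r2c1∈{1}] r2c1 is down to just 1. So r2c1=1.
Step 10. [r2c3∈{2}] only 2 remains possible at r2c3, so r2c3=2.
Step 11. [r4c3∈{1}] nothing but 1 survives at r4c3 ⇒ r4c3=1.

Answer: 4 2 3 1 / 1 3 2 4 / 2 1 4 3 / 3 4 1 2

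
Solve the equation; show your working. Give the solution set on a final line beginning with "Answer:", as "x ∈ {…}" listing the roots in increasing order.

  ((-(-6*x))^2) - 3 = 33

Step 1. [((-(-6*x))^2) - 3 = 33] the outer -3 inverts by adding 3, so sub: (-(-6*x))^2 = 36.
Step 2. [(-(-6*x))^2 = 36] 36 ≥ 0, LHS is (·)² — take ±√. So sqrt: -(-6*x) = 6 or -6.
Step 3. [-(-6*x) = 6 or -6] flip signs both sides, so neg: -6*x = -6 or 6.
Step 4. [-6*x = -6 or 6] divide by the outer -6 ⇒ div: x = 1 or -1.

Answer: x ∈ {-1, 1}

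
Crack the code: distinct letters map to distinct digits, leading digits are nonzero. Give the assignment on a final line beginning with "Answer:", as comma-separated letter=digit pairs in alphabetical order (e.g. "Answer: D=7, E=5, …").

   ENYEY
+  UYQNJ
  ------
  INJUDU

Step 1. [col 1: Y + J ≡ U (mod 10)] U=5 is one option consistent with column 1 (Y + J ≡ U (mod 10), carry-in 0) — take it, so U=5.
Step 2. [col 1: Y + J ≡ U (mod 10)] column 1 (Y + J ≡ U (mod 10), carry-in 0) doesn't pin J yet; pick J=9 and continue. So J=9.
Step 3. [I] I is the leading digit of a 6-digit sum of two 5-digit numbers; the final carry is exactly 1, so I=1.
Step 4. [col 1: Y + J ≡ U (mod 10)] column 1: given J=9, U=5, carry-in 0, and digits 1,5,9 already taken and all letters distinct, Y+J≡U (mod 10) forces Y=6, so Y=6.
Step 5. [col 2: E + N ≡ D (mod 10)] N=2 is one option consistent with column 2 (E + N ≡ D (mod 10), carry-in 1) — take it, so N=2.
Step 6. [col 2: E + N ≡ D (mod 10)] column 2 (E + N ≡ D (mod 10), carry-in 1) doesn't pin D yet; pick D=0 and continue, so D=0.
Step 7. [col 2: E + N ≡ D (mod 10)] in column 2 we have E+N≡D with carry-in 1; given N=2, D=0 and digits 0,1,2,5,6,9 already taken and all letters distinct, that pins E to 7. So E=7.
Step 8. [col 3: Y + Q ≡ U (mod 10)] from column 3 (Y=6, U=5, carry-in 1, digits 0,1,2,5,6,7,9 already taken and all letters distinct): Q must equal 8. So Q=8.

Answer: D=0, E=7, I=1, J=9, N=2, Q=8, U=5, Y=6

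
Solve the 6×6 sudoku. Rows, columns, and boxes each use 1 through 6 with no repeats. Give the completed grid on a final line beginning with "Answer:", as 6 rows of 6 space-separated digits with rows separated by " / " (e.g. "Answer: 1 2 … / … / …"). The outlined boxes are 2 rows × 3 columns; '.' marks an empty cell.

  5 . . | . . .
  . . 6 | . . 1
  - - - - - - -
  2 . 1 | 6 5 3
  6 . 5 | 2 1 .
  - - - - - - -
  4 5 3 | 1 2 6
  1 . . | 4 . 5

Step 1. [r2c2∈{2,3,4}] r2c2 is the only open cell in row 2 admitting 2, so r2c2=2.
Step 2. [r1c4∈{3}] r1c4's peers cover all but 3. So r1c4=3.
Step 3. [r1c3∈{4}] r1c3 is down to just 4 ⇒ r1c3=4.
Step 4. [r3c2∈{4}] r3c2 has the single candidate 4. So r3c2=4.
Step 5. [r2c1∈{3}] r2c1 is down to just 3. So r2c1=3.
Step 6. [r2c5∈{4}] r2c5 is down to just 4, so r2c5=4.
Step 7. [r4c6∈{4}] r4c6 is down to just 4 ⇒ r4c6=4.
Step 8. [r4c2∈{3}] r4c2's peers cover all but 3 ⇒ r4c2=3.
Step 9. [r1c2∈{1}] nothing but 1 survives at r1c2. So r1c2=1.
Step 10. [r6c5∈{3}] r6c5's peers cover all but 3, so r6c5=3.
Step 11. [r6c3∈{2}] r6c3's peers cover all but 2, so r6c3=2.
Step 12. [r6c2∈{6}] r6c2's peers cover all but 6, so r6c2=6.
Step 13. [r2c4∈{5}] r2c4's peers cover all but 5 ⇒ r2c4=5.
Step 14. [r1c6∈{2}] nothing but 2 survives at r1c6. So r1c6=2.
Step 15. [r1c5∈{6}] r1c5's peers cover all but 6, so r1c5=6.

Answer: 5 1 4 3 6 2 / 3 2 6 5 4 1 / 2 4 1 6 5 3 / 6 3 5 2 1 4 / 4 5 3 1 2 6 / 1 6 2 4 3 5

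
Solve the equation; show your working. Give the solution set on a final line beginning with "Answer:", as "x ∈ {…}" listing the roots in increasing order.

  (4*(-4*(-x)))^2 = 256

Step 1. [(4*(-4*(-x)))^2 = 256] 256 ≥ 0, LHS is (·)² — take ±√, so sqrt: 4*(-4*(-x)) = 16 or -16.
Step 2. [4*(-4*(-x)) = 16 or -16] 4 out front; divide by 4. So div: -4*(-x) = 4 or -4.
Step 3. [-4*(-x) = 4 or -4] -4·(inner) — divide through by -4. So div: -x = -1 or 1.
Step 4. [-x = -1 or 1] flip signs both sides. So neg: x = 1 or -1.

Answer: x ∈ {-1, 1}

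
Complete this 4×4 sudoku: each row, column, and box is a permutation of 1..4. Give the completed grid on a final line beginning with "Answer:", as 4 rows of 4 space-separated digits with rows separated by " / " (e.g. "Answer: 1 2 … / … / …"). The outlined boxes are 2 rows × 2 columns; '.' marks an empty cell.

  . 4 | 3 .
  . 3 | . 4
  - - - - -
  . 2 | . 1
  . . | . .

Step 1. [r1c1∈{1,2}] r1c1 is the only open cell in row 1 admitting 1. So r1c1=1.
Step 2. [r3c3∈{4}] r3c3 has the single candidate 4. So r3c3=4.
Step 3. [r4c4∈{2,3}] r4c4 is the only open cell in col 4 admitting 3 ⇒ r4c4=3.
Step 4. [r2c1∈{2}] r2c1 is down to just 2, so r2c1=2.
Step 5. [r1c4∈{2}] r1c4's peers cover all but 2, so r1c4=2.
Step 6. [r3c1∈{3}] r3c1 is down to just 3 ⇒ r3c1=3.
Step 7. [r2c3∈{1}] r2c3 is down to just 1, so r2c3=1.
Step 8. [r4c1∈{4}] r4c1's peers cover all but 4. So r4c1=4.
Step 9. [r4c2∈{1}] r4c2 has the single candidate 1. So r4c2=1.
Step 10. [r4c3∈{2}] only 2 remains possible at r4c3 ⇒ r4c3=2.

Answer: 1 4 3 2 / 2 3 1 4 / 3 2 4 1 / 4 1 2 3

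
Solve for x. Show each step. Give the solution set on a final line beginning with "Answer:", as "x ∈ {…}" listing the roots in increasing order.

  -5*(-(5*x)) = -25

Step 1. [-5*(-(5*x)) = -25] leading coefficient -5: divide by -5, so div: -(5*x) = 5.
Step 2. [-(5*x) = 5] LHS negated; negate both sides ⇒ neg: 5*x = -5.
Step 3. [5*x = -5] 5 out front; divide by 5. So div: x = -1.

Answer: x ∈ {-1}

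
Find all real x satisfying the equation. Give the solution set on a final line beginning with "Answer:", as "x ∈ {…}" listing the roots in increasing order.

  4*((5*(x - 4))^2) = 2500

Step 1. [4*((5*(x - 4))^2) = 2500] leading coefficient 4: divide by 4. So div: (5*(x - 4))^2 = 625.
Step 2. [(5*(x - 4))^2 = 625] √ both sides: 625 ≥ 0 gives two branches. So sqrt: 5*(x - 4) = 25 or -25.
Step 3. [5*(x - 4) = 25 or -25] 5 out front; divide by 5, so div: x - 4 = 5 or -5.
Step 4. [x - 4 = 5 or -5] -4 is outermost — add 4 both sides, so sub: x = 9 or -1.

Answer: x ∈ {-1, 9}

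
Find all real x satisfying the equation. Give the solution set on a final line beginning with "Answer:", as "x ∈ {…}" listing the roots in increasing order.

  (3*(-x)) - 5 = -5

Step 1. [(3*(-x)) - 5 = -5] the outer -5 inverts by adding 5. So sub: 3*(-x) = 0.
Step 2. [3*(-x) = 0] 3·(inner) — divide through by 3, so div: -x = 0.
Step 3. [-x = 0] leading − — multiply by −1, so neg: x = 0.

Answer: x ∈ {0}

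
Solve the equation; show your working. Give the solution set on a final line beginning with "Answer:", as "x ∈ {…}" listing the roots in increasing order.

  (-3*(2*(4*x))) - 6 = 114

Step 1. [(-3*(2*(4*x))) - 6 = 114] the outer -6 inverts by adding 6. So sub: -3*(2*(4*x)) = 120.
Step 2. [-3*(2*(4*x)) = 120] -3·(inner) — divide through by -3. So div: 2*(4*x) = -40.
Step 3. [2*(4*x) = -40] 2·(inner) — divide through by 2. So div: 4*x = -20.
Step 4. [4*x = -20] divide by the outer 4. So div: x = -5.

Answer: x ∈ {-5}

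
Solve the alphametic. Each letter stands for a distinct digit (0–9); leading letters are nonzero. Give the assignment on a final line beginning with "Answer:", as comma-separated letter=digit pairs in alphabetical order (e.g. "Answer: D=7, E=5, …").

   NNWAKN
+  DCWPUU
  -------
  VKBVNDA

Step 1. [V] V is the leading digit of a 7-digit sum of two 6-digit numbers; the final carry is exactly 1 ⇒ V=1.
Step 2. [col 1: N + U ≡ A (mod 10)] column 1 (N + U ≡ A (mod 10), carry-in 0) doesn't pin N yet; pick N=6 and continue ⇒ N=6.
Step 3. [col 1: N + U ≡ A (mod 10)] column 1 (N + U ≡ A (mod 10), carry-in 0) doesn't pin U yet; pick U=3 and continue. So U=3.
Step 4. [col 1: N + U ≡ A (mod 10)] from column 1 (N=6, U=3, carry-in 0, digits 1,3,6 already taken and all letters distinct): A must equal 9 ⇒ A=9.
Step 5. [col 2: K + U ≡ D (mod 10)] column 2 (K + U ≡ D (mod 10), carry-in 0) doesn't pin K yet; pick K=2 and continue. So K=2.
Step 6. [col 2: K + U ≡ D (mod 10)] in column 2 we have K+U≡D with carry-in 0; given K=2, U=3 and digits 1,2,3,6,9 already taken and all letters distinct, that pins D to 5, so D=5.
Step 7. [col 3: A + P ≡ N (mod 10)] column 3: given A=9, N=6, carry-in 0, and digits 1,2,3,5,6,9 already taken and all letters distinct, A+P≡N (mod 10) forces P=7. So P=7.
Step 8. [col 4: W + W ≡ V (mod 10)] column 4 reads W+W+carry(1)=V with V=1; with digits 1,2,3,5,6,7,9 already taken and all letters distinct, the only value for W is 0 ⇒ W=0.
Step 9. [col 5: N + C ≡ B (mod 10)] in column 5 we have N+C≡B with carry-in 0; given N=6 and digits 0,1,2,3,5,6,7,9 already taken and all letters distinct, that pins C to 8. So C=8.
Step 10. [col 5: N + C ≡ B (mod 10)] column 5: given N=6, C=8, carry-in 0, and digits 0,1,2,3,5,6,7,8,9 already taken and all letters distinct, N+C≡B (mod 10) forces B=4 ⇒ B=4.

Answer: A=9, B=4, C=8, D=5, K=2, N=6, P=7, U=3, V=1, W=0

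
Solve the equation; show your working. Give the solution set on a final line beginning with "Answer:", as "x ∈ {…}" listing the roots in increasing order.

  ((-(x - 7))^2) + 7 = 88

Step 1. [((-(x - 7))^2) + 7 = 88] peel the +7: subtract 7 from each side ⇒ sub: (-(x - 7))^2 = 81.
Step 2. [(-(x - 7))^2 = 81] 81 ≥ 0, LHS is (·)² — take ±√. So sqrt: -(x - 7) = 9 or -9.
Step 3. [-(x - 7) = 9 or -9] flip signs both sides ⇒ neg: x - 7 = -9 or 9.
Step 4. [x - 7 = -9 or 9] add 7: x sits inside (… - 7), so sub: x = -2 or 16.

Answer: x ∈ {-2, 16}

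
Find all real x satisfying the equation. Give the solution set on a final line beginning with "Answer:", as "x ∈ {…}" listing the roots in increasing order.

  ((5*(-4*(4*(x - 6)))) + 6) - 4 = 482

Step 1. [((5*(-4*(4*(x - 6)))) + 6) - 4 = 482] -4 is outermost — add 4 both sides. So sub: (5*(-4*(4*(x - 6)))) + 6 = 486.
Step 2. [(5*(-4*(4*(x - 6)))) + 6 = 486] subtract 6: x sits inside (… + 6). So sub: 5*(-4*(4*(x - 6))) = 480.
Step 3. [5*(-4*(4*(x - 6))) = 480] 5 out front; divide by 5 ⇒ div: -4*(4*(x - 6)) = 96.
Step 4. [-4*(4*(x - 6)) = 96] -4·(inner) — divide through by -4, so div: 4*(x - 6) = -24.
Step 5. [4*(x - 6) = -24] leading coefficient 4: divide by 4, so div: x - 6 = -6.
Step 6. [x - 6 = -6] peel the -6: add 6 from each side ⇒ sub: x = 0.

Answer: x ∈ {0}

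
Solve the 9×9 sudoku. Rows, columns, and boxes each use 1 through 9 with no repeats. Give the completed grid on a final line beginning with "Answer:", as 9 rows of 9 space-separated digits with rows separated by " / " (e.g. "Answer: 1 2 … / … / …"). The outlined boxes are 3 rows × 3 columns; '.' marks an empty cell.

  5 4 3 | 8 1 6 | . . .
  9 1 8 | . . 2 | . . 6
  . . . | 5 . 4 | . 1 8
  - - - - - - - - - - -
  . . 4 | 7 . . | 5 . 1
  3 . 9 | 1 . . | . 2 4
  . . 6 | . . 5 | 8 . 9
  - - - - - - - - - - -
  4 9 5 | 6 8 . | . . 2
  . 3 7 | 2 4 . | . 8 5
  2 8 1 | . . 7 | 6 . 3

Step 1. [r5c7∈{7}] r5c7 has the single candidate 7 ⇒ r5c7=7.
Step 2. [r2c4∈{3}] only 3 remains possible at r2c4. So r2c4=3.
Step 3. [r3c5∈{7,9}] across box 2, 9 lands solely at r3c5 ⇒ r3c5=9.
Step 4. [r4c2∈{2}] r4c2 has the single candidate 2. So r4c2=2.
Step 5. [r4c6∈{3,8,9}] r4c6 is the only open cell in row 4 admitting 9, so r4c6=9.
Step 6. [r8c7∈{1,9}] row 8 places 9 nowhere but r8c7. So r8c7=9.
Step 7. [r3c2∈{6,7}] r3c2 is the only open cell in col 2 admitting 6, so r3c2=6.
Step 8. [r2c8∈{4,5,7}] in row 2, 5 fits only at r2c8, so r2c8=5.
Step 9. [r4c8∈{3,6}] r4c8 is the only open cell in col 8 admitting 6 ⇒ r4c8=6.
Step 10. [r6c1∈{1,7}] across row 6, 1 lands solely at r6c1. So r6c1=1.
Step 11. [r6c8∈{3}] r6c8's peers cover all but 3. So r6c8=3.
Step 12. [r8c6∈{1}] r8c6's peers cover all but 1, so r8c6=1.
Step 13. [r1c8∈{7,9}] row 1 places 9 nowhere but r1c8. So r1c8=9.
Step 14. [r3c7∈{2,3}] r3c7 is the only open cell in row 3 admitting 3, so r3c7=3.
Step 15. [r9c8∈{4}] nothing but 4 survives at r9c8, so r9c8=4.
Step 16. [r3c1∈{7}] r3c1 has the single candidate 7, so r3c1=7.
Step 17. [r6c2∈{7}] only 7 remains possible at r6c2. So r6c2=7.
Step 18. [r9c5∈{5}] r9c5's peers cover all but 5, so r9c5=5.
Step 19. [r5c6∈{8}] r5c6 has the single candidate 8 ⇒ r5c6=8.
Step 20. [r6c5∈{2}] r6c5 has the single candidate 2. So r6c5=2.
Step 21. [r1c9∈{7}] r1c9 has the single candidate 7, so r1c9=7.
Step 22. [r1c7∈{2}] nothing but 2 survives at r1c7. So r1c7=2.
Step 23. [r9c4∈{9}] r9c4's peers cover all but 9, so r9c4=9.
Step 24. [r2c7∈{4}] only 4 remains possible at r2c7, so r2c7=4.
Step 25. [r8c1∈{6}] r8c1 has the single candidate 6 ⇒ r8c1=6.
Step 26. [r6c4∈{4}] nothing but 4 survives at r6c4 ⇒ r6c4=4.
Step 27. [r4c5∈{3}] r4c5's peers cover all but 3 ⇒ r4c5=3.
Step 28. [r2c5∈{7}] only 7 remains possible at r2c5 ⇒ r2c5=7.
Step 29. [r7c6∈{3}] r7c6's peers cover all but 3, so r7c6=3.
Step 30. [r5c5∈{6}] r5c5 is down to just 6, so r5c5=6.
Step 31. [r5c2∈{5}] r5c2 has the single candidate 5 ⇒ r5c2=5.
Step 32. [r7c7∈{1}] r7c7 has the single candidate 1. So r7c7=1.
Step 33. [r3c3∈{2}] r3c3 has the single candidate 2, so r3c3=2.
Step 34. [r4c1∈{8}] r4c1's peers cover all but 8. So r4c1=8.
Step 35. [r7c8∈{7}] nothing but 7 survives at r7c8. So r7c8=7.

Answer: 5 4 3 8 1 6 2 9 7 / 9 1 8 3 7 2 4 5 6 / 7 6 2 5 9 4 3 1 8 / 8 2 4 7 3 9 5 6 1 / 3 5 9 1 6 8 7 2 4 / 1 7 6 4 2 5 8 3 9 / 4 9 5 6 8 3 1 7 2 / 6 3 7 2 4 1 9 8 5 / 2 8 1 9 5 7 6 4 3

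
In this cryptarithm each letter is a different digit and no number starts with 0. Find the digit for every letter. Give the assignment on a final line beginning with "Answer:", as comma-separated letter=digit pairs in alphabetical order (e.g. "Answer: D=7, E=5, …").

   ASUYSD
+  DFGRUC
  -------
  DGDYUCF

Step 1. [col 1: D + C ≡ F (mod 10)] several values work for F in column 1 (D + C ≡ F (mod 10), carry-in 0); try F=7 ⇒ F=7.
Step 2. [col 1: D + C ≡ F (mod 10)] column 1 (D + C ≡ F (mod 10), carry-in 0) doesn't pin C yet; pick C=6 and continue. So C=6.
Step 3. [col 1: D + C ≡ F (mod 10)] in column 1 we have D+C≡F with carry-in 0; given C=6, F=7 and digits 6,7 already taken and all letters distinct, that pins D to 1, so D=1.
Step 4. [col 2: S + U ≡ C (mod 10)] several values work for U in column 2 (S + U ≡ C (mod 10), carry-in 0); try U=2 ⇒ U=2.
Step 5. [col 2: S + U ≡ C (mod 10)] column 2: given U=2, C=6, carry-in 0, and digits 1,2,6,7 already taken and all letters distinct, S+U≡C (mod 10) forces S=4 ⇒ S=4.
Step 6. [col 3: Y + R ≡ U (mod 10)] column 3 (Y + R ≡ U (mod 10), carry-in 0) doesn't pin R yet; pick R=9 and continue ⇒ R=9.
Step 7. [col 3: Y + R ≡ U (mod 10)] column 3: given R=9, U=2, carry-in 0, and digits 1,2,4,6,7,9 already taken and all letters distinct, Y+R≡U (mod 10) forces Y=3 ⇒ Y=3.
Step 8. [col 4: U + G ≡ Y (mod 10)] column 4 reads U+G+carry(1)=Y with U=2, Y=3; with digits 1,2,3,4,6,7,9 already taken and all letters distinct, the only value for G is 0, so G=0.
Step 9. [col 6: A + D ≡ G (mod 10)] column 6 reads A+D+carry(1)=G with D=1, G=0; with digits 0,1,2,3,4,6,7,9 already taken and all letters distinct, the only value for A is 8 ⇒ A=8.

Answer: A=8, C=6, D=1, F=7, G=0, R=9, S=4, U=2, Y=3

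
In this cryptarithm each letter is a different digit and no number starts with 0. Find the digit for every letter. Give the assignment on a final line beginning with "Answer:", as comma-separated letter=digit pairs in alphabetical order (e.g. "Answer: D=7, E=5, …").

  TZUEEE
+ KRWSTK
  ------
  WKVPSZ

Step 1. [col 1: E + K ≡ Z (mod 10)] column 1 (E + K ≡ Z (mod 10), carry-in 0) doesn't pin K yet; pick K=1 and continue, so K=1.
Step 2. [col 1: E + K ≡ Z (mod 10)] column 1 (E + K ≡ Z (mod 10), carry-in 0) doesn't pin E yet; pick E=7 and continue ⇒ E=7.
Step 3. [col 1: E + K ≡ Z (mod 10)] in column 1 we have E+K≡Z with carry-in 0; given E=7, K=1 and digits 1,7 already taken and all letters distinct, that pins Z to 8 ⇒ Z=8.
Step 4. [col 2: E + T ≡ S (mod 10)] several values work for S in column 2 (E + T ≡ S (mod 10), carry-in 0); try S=9 ⇒ S=9.
Step 5. [col 2: E + T ≡ S (mod 10)] column 2: given E=7, S=9, carry-in 0, and digits 1,7,8,9 already taken and all letters distinct, E+T≡S (mod 10) forces T=2. So T=2.
Step 6. [col 3: E + S ≡ P (mod 10)] from column 3 (E=7, S=9, carry-in 0, digits 1,2,7,8,9 already taken and all letters distinct): P must equal 6. So P=6.
Step 7. [col 4: U + W ≡ V (mod 10)] several values work for V in column 4 (U + W ≡ V (mod 10), carry-in 1); try V=5 ⇒ V=5.
Step 8. [col 4: U + W ≡ V (mod 10)] several values work for U in column 4 (U + W ≡ V (mod 10), carry-in 1); try U=0, so U=0.
Step 9. [col 4: U + W ≡ V (mod 10)] column 4: given U=0, V=5, carry-in 1, and digits 0,1,2,5,6,7,8,9 already taken and all letters distinct, U+W≡V (mod 10) forces W=4 ⇒ W=4.
Step 10. [col 5: Z + R ≡ K (mod 10)] column 5: given Z=8, K=1, carry-in 0, and digits 0,1,2,4,5,6,7,8,9 already taken and all letters distinct, Z+R≡K (mod 10) forces R=3, so R=3.

Answer: E=7, K=1, P=6, R=3, S=9, T=2, U=0, V=5, W=4, Z=8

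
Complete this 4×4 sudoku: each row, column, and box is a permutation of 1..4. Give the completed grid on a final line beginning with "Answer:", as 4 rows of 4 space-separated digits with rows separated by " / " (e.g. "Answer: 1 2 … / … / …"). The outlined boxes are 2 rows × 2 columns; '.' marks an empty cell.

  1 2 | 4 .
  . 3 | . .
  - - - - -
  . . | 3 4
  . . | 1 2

Step 1. [r4c2∈{4}] r4c2 has the single candidate 4 ⇒ r4c2=4.
Step 2. [r3c2∈{1}] only 1 remains possible at r3c2. So r3c2=1.
Step 3. [r1c4∈{3}] r1c4 is down to just 3 ⇒ r1c4=3.
Step 4. [r4c1∈{3}] nothing but 3 survives at r4c1 ⇒ r4c1=3.
Step 5. [r2c4∈{1}] nothing but 1 survives at r2c4 ⇒ r2c4=1.
Step 6. [r2c1∈{4}] only 4 remains possible at r2c1, so r2c1=4.
Step 7. [r2c3∈{2}] nothing but 2 survives at r2c3, so r2c3=2.
Step 8. [r3c1∈{2}] only 2 remains possible at r3c1, so r3c1=2.

Answer: 1 2 4 3 / 4 3 2 1 / 2 1 3 4 / 3 4 1 2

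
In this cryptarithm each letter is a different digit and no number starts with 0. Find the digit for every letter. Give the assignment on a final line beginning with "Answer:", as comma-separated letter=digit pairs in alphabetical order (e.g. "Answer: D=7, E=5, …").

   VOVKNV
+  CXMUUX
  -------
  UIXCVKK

Step 1. [col 1: V + X ≡ K (mod 10)] X=9 is one option consistent with column 1 (V + X ≡ K (mod 10), carry-in 0) — take it ⇒ X=9.
Step 2. [U] the sum has 7 digits but both addends have 6; that extra leading digit U is the final carry, namely 1, so U=1.
Step 3. [col 1: V + X ≡ K (mod 10)] no forcing yet in column 1 (carry-in 0); V=6 is free and consistent — try it. So V=6.
Step 4. [col 1: V + X ≡ K (mod 10)] from column 1 (V=6, X=9, carry-in 0, digits 1,6,9 already taken and all letters distinct): K must equal 5, so K=5.
Step 5. [col 2: N + U ≡ K (mod 10)] column 2 reads N+U+carry(1)=K with U=1, K=5; with digits 1,5,6,9 already taken and all letters distinct, the only value for N is 3 ⇒ N=3.
Step 6. [col 4: V + M ≡ C (mod 10)] C=8 is one option consistent with column 4 (V + M ≡ C (mod 10), carry-in 0) — take it ⇒ C=8.
Step 7. [col 4: V + M ≡ C (mod 10)] in column 4 we have V+M≡C with carry-in 0; given V=6, C=8 and digits 1,3,5,6,8,9 already taken and all letters distinct, that pins M to 2, so M=2.
Step 8. [col 5: O + X ≡ X (mod 10)] column 5 reads O+X+carry(0)=X with X=9; with digits 1,2,3,5,6,8,9 already taken and all letters distinct, the only value for O is 0 ⇒ O=0.
Step 9. [col 6: V + C ≡ I (mod 10)] from column 6 (V=6, C=8, carry-in 0, digits 0,1,2,3,5,6,8,9 already taken and all letters distinct): I must equal 4. So I=4.

Answer: C=8, I=4, K=5, M=2, N=3, O=0, U=1, V=6, X=9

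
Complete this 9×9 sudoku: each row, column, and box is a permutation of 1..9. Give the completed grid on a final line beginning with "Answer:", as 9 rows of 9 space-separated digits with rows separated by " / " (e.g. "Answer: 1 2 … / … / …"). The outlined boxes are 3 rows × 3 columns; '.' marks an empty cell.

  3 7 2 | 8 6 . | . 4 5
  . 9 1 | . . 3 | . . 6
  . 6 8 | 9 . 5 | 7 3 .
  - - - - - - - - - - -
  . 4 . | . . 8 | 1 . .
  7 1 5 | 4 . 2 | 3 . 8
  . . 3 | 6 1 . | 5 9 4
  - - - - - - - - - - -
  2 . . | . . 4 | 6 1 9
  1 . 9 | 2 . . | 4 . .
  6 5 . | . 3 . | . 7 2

Step 1. [r2c7∈{2,8}] col 7 places 2 nowhere but r2c7, so r2c7=2.
Step 2. [r2c4∈{7}] r2c4 is down to just 7, so r2c4=7.
Step 3. [r7c4∈{5}] only 5 remains possible at r7c4. So r7c4=5.
Step 4. [r2c5∈{4}] r2c5 has the single candidate 4, so r2c5=4.
Step 5. [r6c6∈{7}] r6c6's peers cover all but 7 ⇒ r6c6=7.
Step 6. [r7c2∈{3,8}] 3 has one home in row 7: r7c2. So r7c2=3.
Step 7. [r8c2∈{8}] only 8 remains possible at r8c2 ⇒ r8c2=8.
Step 8. [r4c8∈{2,6}] across row 4, 2 lands solely at r4c8 ⇒ r4c8=2.
Step 9. [r7c5∈{7,8}] row 7 places 8 nowhere but r7c5, so r7c5=8.
Step 10. [r1c6∈{1}] only 1 remains possible at r1c6, so r1c6=1.
Step 11. [r4c1∈{9}] r4c1 is down to just 9 ⇒ r4c1=9.
Step 12. [r8c5∈{7}] r8c5's peers cover all but 7, so r8c5=7.
Step 13. [r9c4∈{1}] r9c4 has the single candidate 1. So r9c4=1.
Step 14. [r4c4∈{3}] only 3 remains possible at r4c4, so r4c4=3.
Step 15. [r9c6∈{9}] only 9 remains possible at r9c6 ⇒ r9c6=9.
Step 16. [r6c1∈{8}] nothing but 8 survives at r6c1 ⇒ r6c1=8.
Step 17. [r4c3∈{6}] nothing but 6 survives at r4c3 ⇒ r4c3=6.
Step 18. [r1c7∈{9}] r1c7's peers cover all but 9 ⇒ r1c7=9.
Step 19. [r3c9∈{1}] r3c9's peers cover all but 1. So r3c9=1.
Step 20. [r5c5∈{9}] nothing but 9 survives at r5c5, so r5c5=9.
Step 21. [r8c8∈{5}] r8c8's peers cover all but 5. So r8c8=5.
Step 22. [r5c8∈{6}] r5c8 has the single candidate 6. So r5c8=6.
Step 23. [r3c5∈{2}] r3c5 is down to just 2, so r3c5=2.
Step 24. [r7c3∈{7}] only 7 remains possible at r7c3 ⇒ r7c3=7.
Step 25. [r2c1∈{5}] r2c1 is down to just 5, so r2c1=5.
Step 26. [r2c8∈{8}] nothing but 8 survives at r2c8, so r2c8=8.
Step 27. [r6c2∈{2}] only 2 remains possible at r6c2. So r6c2=2.
Step 28. [r4c9∈{7}] only 7 remains possible at r4c9, so r4c9=7.
Step 29. [r8c6∈{6}] nothing but 6 survives at r8c6. So r8c6=6.
Step 30. [r9c7∈{8}] nothing but 8 survives at r9c7, so r9c7=8.
Step 31. [r3c1∈{4}] r3c1 has the single candidate 4 ⇒ r3c1=4.
Step 32. [r9c3∈{4}] r9c3 is down to just 4 ⇒ r9c3=4.
Step 33. [r4c5∈{5}] r4c5's peers cover all but 5. So r4c5=5.
Step 34. [r8c9∈{3}] r8c9 is down to just 3. So r8c9=3.

Answer: 3 7 2 8 6 1 9 4 5 / 5 9 1 7 4 3 2 8 6 / 4 6 8 9 2 5 7 3 1 / 9 4 6 3 5 8 1 2 7 / 7 1 5 4 9 2 3 6 8 / 8 2 3 6 1 7 5 9 4 / 2 3 7 5 8 4 6 1 9 / 1 8 9 2 7 6 4 5 3 / 6 5 4 1 3 9 8 7 2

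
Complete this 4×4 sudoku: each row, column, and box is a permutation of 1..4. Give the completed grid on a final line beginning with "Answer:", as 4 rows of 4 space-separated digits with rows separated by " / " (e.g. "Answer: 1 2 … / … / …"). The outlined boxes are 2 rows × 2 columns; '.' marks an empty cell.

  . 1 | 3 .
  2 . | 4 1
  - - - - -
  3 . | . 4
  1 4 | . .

Step 1. [r4c3∈{2}] r4c3's peers cover all but 2 ⇒ r4c3=2.
Step 2. [r1c1∈{4}] r1c1 has the single candidate 4 ⇒ r1c1=4.
Step 3. [r4c4∈{3}] r4c4's peers cover all but 3, so r4c4=3.
Step 4. [r2c2∈{3}] r2c2 has the single candidate 3, so r2c2=3.
Step 5. [r3c2∈{2}] r3c2's peers cover all but 2, so r3c2=2.
Step 6. [r1c4∈{2}] r1c4 is down to just 2 ⇒ r1c4=2.
Step 7. [r3c3∈{1}] r3c3 has the single candidate 1, so r3c3=1.

Answer: 4 1 3 2 / 2 3 4 1 / 3 2 1 4 / 1 4 2 3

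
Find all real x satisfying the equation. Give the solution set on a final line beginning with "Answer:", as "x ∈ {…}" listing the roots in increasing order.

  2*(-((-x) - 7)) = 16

Step 1. [2*(-((-x) - 7)) = 16] 2 out front; divide by 2 ⇒ div: -((-x) - 7) = 8.
Step 2. [-((-x) - 7) = 8] LHS negated; negate both sides, so neg: (-x) - 7 = -8.
Step 3. [(-x) - 7 = -8] 7 comes off first (add 7). So sub: -x = -1.
Step 4. [-x = -1] flip signs both sides ⇒ neg: x = 1.

Answer: x ∈ {1}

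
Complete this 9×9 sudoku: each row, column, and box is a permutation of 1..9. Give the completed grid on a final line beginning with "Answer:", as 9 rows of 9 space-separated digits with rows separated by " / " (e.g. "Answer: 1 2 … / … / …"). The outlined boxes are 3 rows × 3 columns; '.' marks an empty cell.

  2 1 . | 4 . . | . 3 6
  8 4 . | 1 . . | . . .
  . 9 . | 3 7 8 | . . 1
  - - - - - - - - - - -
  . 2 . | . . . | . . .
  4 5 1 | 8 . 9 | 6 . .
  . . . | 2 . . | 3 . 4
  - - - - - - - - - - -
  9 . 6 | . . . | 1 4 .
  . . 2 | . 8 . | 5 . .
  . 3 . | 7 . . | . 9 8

Step 1. [r1c6∈{5}] r1c6 is down to just 5, so r1c6=5.
Step 2. [r6c2∈{6,7,8}] col 2 places 6 nowhere but r6c2, so r6c2=6.
Step 3. [r8c6∈{1,3,4,6}] 4 has one home in row 8: r8c6, so r8c6=4.
Step 4. [r6c1∈{7}] nothing but 7 survives at r6c1. So r6c1=7.
Step 5. [r4c6∈{1,3,6,7}] 7 has one home in col 6: r4c6, so r4c6=7.
Step 6. [r9c7∈{2}] only 2 remains possible at r9c7 ⇒ r9c7=2.
Step 7. [r4c5∈{1,3,4,5,6}] in row 4, 4 fits only at r4c5. So r4c5=4.
Step 8. [r3c8∈{2,5}] r3c8 is the only open cell in row 3 admitting 2, so r3c8=2.
Step 9. [r2c3∈{3,5,7}] 3 has one home in row 2: r2c3 ⇒ r2c3=3.
Step 10. [r5c8∈{7}] r5c8 is down to just 7. So r5c8=7.
Step 11. [r2c8∈{5}] r2c8 is down to just 5, so r2c8=5.
Step 12. [r6c5∈{1,5}] 5 has one home in row 6: r6c5. So r6c5=5.
Step 13. [r1c7∈{7,8,9}] in row 1, 8 fits only at r1c7 ⇒ r1c7=8.
Step 14. [r4c7∈{9}] only 9 remains possible at r4c7, so r4c7=9.
Step 15. [r9c5∈{1,6}] 1 has one home in col 5: r9c5. So r9c5=1.
Step 16. [r2c5∈{2,6,9}] 6 has one home in col 5: r2c5. So r2c5=6.
Step 17. [r7c6∈{2,3}] col 6 places 3 nowhere but r7c6. So r7c6=3.
Step 18. [r7c9∈{7}] nothing but 7 survives at r7c9 ⇒ r7c9=7.
Step 19. [r4c8∈{1,8}] row 4 places 1 nowhere but r4c8, so r4c8=1.
Step 20. [r3c3∈{5}] r3c3's peers cover all but 5. So r3c3=5.
Step 21. [r8c4∈{6,9}] in row 8, 9 fits only at r8c4. So r8c4=9.
Step 22. [r6c3∈{8,9}] across row 6, 9 lands solely at r6c3, so r6c3=9.
Step 23. [r9c1∈{5}] nothing but 5 survives at r9c1. So r9c1=5.
Step 24. [r7c2∈{8}] only 8 remains possible at r7c2 ⇒ r7c2=8.
Step 25. [r8c2∈{7}] only 7 remains possible at r8c2 ⇒ r8c2=7.
Step 26. [r3c1∈{6}] r3c1 is down to just 6. So r3c1=6.
Step 27. [r5c9∈{2}] only 2 remains possible at r5c9. So r5c9=2.
Step 28. [r4c4∈{6}] r4c4 has the single candidate 6. So r4c4=6.
Step 29. [r4c3∈{8}] r4c3's peers cover all but 8 ⇒ r4c3=8.
Step 30. [r1c5∈{9}] nothing but 9 survives at r1c5, so r1c5=9.
Step 31. [r6c8∈{8}] nothing but 8 survives at r6c8, so r6c8=8.
Step 32. [r3c7∈{4}] r3c7 has the single candidate 4, so r3c7=4.
Step 33. [r9c3∈{4}] r9c3's peers cover all but 4, so r9c3=4.
Step 34. [r2c9∈{9}] nothing but 9 survives at r2c9, so r2c9=9.
Step 35. [r9c6∈{6}] only 6 remains possible at r9c6 ⇒ r9c6=6.
Step 36. [r2c7∈{7}] r2c7's peers cover all but 7, so r2c7=7.
Step 37. [r7c5∈{2}] r7c5 has the single candidate 2, so r7c5=2.
Step 38. [r8c1∈{1}] only 1 remains possible at r8c1. So r8c1=1.
Step 39. [r6c6∈{1}] r6c6's peers cover all but 1 ⇒ r6c6=1.
Step 40. [r8c8∈{6}] nothing but 6 survives at r8c8, so r8c8=6.
Step 41. [r4c9∈{5}] r4c9 has the single candidate 5 ⇒ r4c9=5.
Step 42. [r7c4∈{5}] nothing but 5 survives at r7c4. So r7c4=5.
Step 43. [r2c6∈{2}] r2c6 is down to just 2. So r2c6=2.
Step 44. [r5c5∈{3}] nothing but 3 survives at r5c5. So r5c5=3.
Step 45. [r8c9∈{3}] nothing but 3 survives at r8c9 ⇒ r8c9=3.
Step 46. [r4c1∈{3}] r4c1's peers cover all but 3 ⇒ r4c1=3.
Step 47. [r1c3∈{7}] nothing but 7 survives at r1c3, so r1c3=7.

Answer: 2 1 7 4 9 5 8 3 6 / 8 4 3 1 6 2 7 5 9 / 6 9 5 3 7 8 4 2 1 / 3 2 8 6 4 7 9 1 5 / 4 5 1 8 3 9 6 7 2 / 7 6 9 2 5 1 3 8 4 / 9 8 6 5 2 3 1 4 7 / 1 7 2 9 8 4 5 6 3 / 5 3 4 7 1 6 2 9 8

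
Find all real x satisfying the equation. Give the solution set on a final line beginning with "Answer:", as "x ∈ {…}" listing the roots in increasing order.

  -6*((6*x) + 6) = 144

Step 1. [-6*((6*x) + 6) = 144] LHS = -6·(…); ÷-6 both sides, so div: (6*x) + 6 = -24.
Step 2. [(6*x) + 6 = -24] the outer +6 inverts by subtracting 6. So sub: 6*x = -30.
Step 3. [6*x = -30] 6·(inner) — divide through by 6 ⇒ div: x = -5.

Answer: x ∈ {-5}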